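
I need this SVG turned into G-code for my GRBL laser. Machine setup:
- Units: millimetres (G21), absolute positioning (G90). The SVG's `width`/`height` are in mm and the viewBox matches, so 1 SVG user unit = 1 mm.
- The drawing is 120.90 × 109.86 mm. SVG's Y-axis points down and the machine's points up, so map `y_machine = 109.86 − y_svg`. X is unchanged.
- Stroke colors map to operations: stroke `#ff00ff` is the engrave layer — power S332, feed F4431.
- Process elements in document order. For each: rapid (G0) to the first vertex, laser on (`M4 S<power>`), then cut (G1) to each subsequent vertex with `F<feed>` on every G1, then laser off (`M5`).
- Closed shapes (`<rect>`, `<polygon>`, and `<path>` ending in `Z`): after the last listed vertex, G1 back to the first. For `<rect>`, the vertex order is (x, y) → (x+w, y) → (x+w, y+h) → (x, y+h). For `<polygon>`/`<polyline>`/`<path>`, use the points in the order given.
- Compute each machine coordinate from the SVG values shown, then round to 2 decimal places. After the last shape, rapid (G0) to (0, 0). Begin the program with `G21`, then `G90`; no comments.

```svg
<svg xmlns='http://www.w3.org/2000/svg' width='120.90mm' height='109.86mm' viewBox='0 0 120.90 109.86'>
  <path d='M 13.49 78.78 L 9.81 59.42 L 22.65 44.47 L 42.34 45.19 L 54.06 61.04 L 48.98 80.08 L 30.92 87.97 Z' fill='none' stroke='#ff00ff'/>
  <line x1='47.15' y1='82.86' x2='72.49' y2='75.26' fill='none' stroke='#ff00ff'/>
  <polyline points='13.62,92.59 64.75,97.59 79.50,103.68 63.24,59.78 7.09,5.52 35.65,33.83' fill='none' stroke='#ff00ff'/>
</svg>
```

G21
G90
G0 X13.49 Y31.08
M4 S332
G1 X9.81 Y50.44 F4431
G1 X22.65 Y65.39 F4431
G1 X42.34 Y64.67 F4431
G1 X54.06 Y48.82 F4431
G1 X48.98 Y29.78 F4431
G1 X30.92 Y21.89 F4431
G1 X13.49 Y31.08 F4431
M5
G0 X47.15 Y27.00
M4 S332
G1 X72.49 Y34.60 F4431
M5
G0 X13.62 Y17.27
M4 S332
G1 X64.75 Y12.27 F4431
G1 X79.50 Y6.18 F4431
G1 X63.24 Y50.08 F4431
G1 X7.09 Y104.34 F4431
G1 X35.65 Y76.03 F4431
M5
G0 X0.00 Y0.00

1 u = 1 mm; y_m = 109.86 − y.

[1] `<path>` regular polygon, #ff00ff→engrave S332 F4431: (13.49,31.08) → (9.81,50.44) → (22.65,65.39) → (42.34,64.67) → (54.06,48.82) → (48.98,29.78) → (30.92,21.89) → (13.49,31.08) (closed)

[2] `<line>` line segment, #ff00ff→engrave S332 F4431: (47.15,27.00) → (72.49,34.60)

[3] `<polyline>` open polyline, #ff00ff→engrave S332 F4431: (13.62,17.27) → (64.75,12.27) → (79.50,6.18) → (63.24,50.08) → (7.09,104.34) → (35.65,76.03)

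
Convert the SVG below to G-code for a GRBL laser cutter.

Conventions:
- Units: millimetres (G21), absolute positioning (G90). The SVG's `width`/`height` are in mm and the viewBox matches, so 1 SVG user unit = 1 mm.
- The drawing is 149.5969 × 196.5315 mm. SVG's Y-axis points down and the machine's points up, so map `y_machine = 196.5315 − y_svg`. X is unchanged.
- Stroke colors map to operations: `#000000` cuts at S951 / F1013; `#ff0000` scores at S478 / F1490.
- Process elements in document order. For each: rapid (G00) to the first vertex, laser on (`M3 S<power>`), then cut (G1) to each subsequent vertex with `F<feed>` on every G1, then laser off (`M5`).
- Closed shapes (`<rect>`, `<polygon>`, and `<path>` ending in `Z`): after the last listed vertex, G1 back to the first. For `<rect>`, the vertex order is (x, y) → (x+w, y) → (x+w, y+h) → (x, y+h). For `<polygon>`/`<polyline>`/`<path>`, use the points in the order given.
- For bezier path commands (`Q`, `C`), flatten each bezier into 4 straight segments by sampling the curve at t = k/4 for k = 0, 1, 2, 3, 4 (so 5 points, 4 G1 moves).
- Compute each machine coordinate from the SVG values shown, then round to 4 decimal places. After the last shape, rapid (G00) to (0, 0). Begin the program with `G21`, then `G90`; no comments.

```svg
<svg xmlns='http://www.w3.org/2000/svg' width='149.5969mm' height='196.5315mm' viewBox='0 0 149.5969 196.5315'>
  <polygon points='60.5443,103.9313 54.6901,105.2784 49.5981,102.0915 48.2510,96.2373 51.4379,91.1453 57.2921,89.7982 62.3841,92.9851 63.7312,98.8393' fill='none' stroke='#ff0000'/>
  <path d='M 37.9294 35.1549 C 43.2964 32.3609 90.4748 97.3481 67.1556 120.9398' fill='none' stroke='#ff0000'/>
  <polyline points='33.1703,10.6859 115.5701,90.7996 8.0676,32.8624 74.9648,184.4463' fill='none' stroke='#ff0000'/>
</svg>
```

G21
G90
G00 X60.5443 Y92.6002
M3 S478
G1 X54.6901 Y91.2531 F1490
G1 X49.5981 Y94.4400 F1490
G1 X48.2510 Y100.2942 F1490
G1 X51.4379 Y105.3862 F1490
G1 X57.2921 Y106.7333 F1490
G1 X62.3841 Y103.5464 F1490
G1 X63.7312 Y97.6922 F1490
G1 X60.5443 Y92.6002 F1490
M5
G00 X37.9294 Y161.3766
M3 S478
G1 X48.0395 Y152.4690 F1490
G1 X63.2998 Y128.3788 F1490
G1 X73.1815 Y99.3412 F1490
G1 X67.1556 Y75.5917 F1490
M5
G00 X33.1703 Y185.8456
M3 S478
G1 X115.5701 Y105.7319 F1490
G1 X8.0676 Y163.6691 F1490
G1 X74.9648 Y12.0852 F1490
M5
G00 X0.0000 Y0.0000

Since the viewBox matches the mm dimensions, user units are millimetres directly. The only transform is the Y-flip y_m = 196.5315 − y_svg.

Shape 1 is a regular polygon drawn with `<polygon>`. Its stroke #ff0000 means score at S478, F1490. After flipping Y the toolpath is (60.5443,92.6002) → (54.6901,91.2531) → (49.5981,94.4400) → (48.2510,100.2942) → (51.4379,105.3862) → (57.2921,106.7333) → (62.3841,103.5464) → (63.7312,97.6922) → (60.5443,92.6002), returning to the start.

Shape 2 is a cubic bezier drawn with `<path>`. Its stroke #ff0000 means score at S478, F1490. After flipping Y the toolpath is (37.9294,161.3766) → (48.0395,152.4690) → (63.2998,128.3788) → (73.1815,99.3412) → (67.1556,75.5917).

Shape 3 is a open polyline drawn with `<polyline>`. Its stroke #ff0000 means score at S478, F1490. After flipping Y the toolpath is (33.1703,185.8456) → (115.5701,105.7319) → (8.0676,163.6691) → (74.9648,12.0852).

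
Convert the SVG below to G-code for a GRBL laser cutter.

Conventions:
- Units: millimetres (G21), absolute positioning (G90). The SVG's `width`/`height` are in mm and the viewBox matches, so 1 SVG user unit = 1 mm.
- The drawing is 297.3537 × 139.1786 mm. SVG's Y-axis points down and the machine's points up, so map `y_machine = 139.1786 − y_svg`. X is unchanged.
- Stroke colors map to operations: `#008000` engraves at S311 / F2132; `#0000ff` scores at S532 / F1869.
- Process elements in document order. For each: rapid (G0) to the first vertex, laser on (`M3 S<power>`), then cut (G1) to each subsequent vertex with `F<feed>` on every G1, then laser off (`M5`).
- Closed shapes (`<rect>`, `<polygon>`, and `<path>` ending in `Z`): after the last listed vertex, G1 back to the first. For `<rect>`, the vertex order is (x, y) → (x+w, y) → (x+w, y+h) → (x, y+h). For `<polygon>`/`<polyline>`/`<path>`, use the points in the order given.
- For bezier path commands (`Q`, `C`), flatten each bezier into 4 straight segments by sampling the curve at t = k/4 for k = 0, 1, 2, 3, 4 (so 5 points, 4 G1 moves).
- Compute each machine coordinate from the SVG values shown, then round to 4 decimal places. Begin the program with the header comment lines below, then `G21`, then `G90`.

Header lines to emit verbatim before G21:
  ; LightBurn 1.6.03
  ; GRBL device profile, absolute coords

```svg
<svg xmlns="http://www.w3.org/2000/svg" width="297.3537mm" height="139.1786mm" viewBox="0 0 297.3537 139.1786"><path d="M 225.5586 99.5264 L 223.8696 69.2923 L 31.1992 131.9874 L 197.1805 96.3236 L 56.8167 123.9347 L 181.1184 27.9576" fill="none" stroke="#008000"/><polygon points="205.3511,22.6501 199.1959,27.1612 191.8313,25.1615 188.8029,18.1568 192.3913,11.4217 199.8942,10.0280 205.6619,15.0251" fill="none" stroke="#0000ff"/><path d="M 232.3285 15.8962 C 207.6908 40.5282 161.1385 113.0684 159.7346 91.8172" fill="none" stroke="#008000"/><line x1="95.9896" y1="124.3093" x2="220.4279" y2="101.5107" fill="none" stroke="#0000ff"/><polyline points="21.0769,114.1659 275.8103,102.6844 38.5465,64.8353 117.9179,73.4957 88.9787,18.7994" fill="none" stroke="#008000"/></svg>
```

; LightBurn 1.6.03
; GRBL device profile, absolute coords
G21
G90
G0 X225.5586 Y39.6522
M3 S311
G1 X223.8696 Y69.8863 F2132
G1 X31.1992 Y7.1912 F2132
G1 X197.1805 Y42.8550 F2132
G1 X56.8167 Y15.2439 F2132
G1 X181.1184 Y111.2210 F2132
M5
G0 X205.3511 Y116.5285
M3 S532
G1 X199.1959 Y112.0174 F1869
G1 X191.8313 Y114.0171 F1869
G1 X188.8029 Y121.0218 F1869
G1 X192.3913 Y127.7569 F1869
G1 X199.8942 Y129.1506 F1869
G1 X205.6619 Y124.1535 F1869
G1 X205.3511 Y116.5285 F1869
M5
G0 X232.3285 Y123.2824
M3 S311
G1 X210.7891 Y98.0397 F2132
G1 X187.3189 Y68.1157 F2132
G1 X168.2050 Y46.7948 F2132
G1 X159.7346 Y47.3614 F2132
M5
G0 X95.9896 Y14.8693
M3 S532
G1 X220.4279 Y37.6679 F1869
M5
G0 X21.0769 Y25.0127
M3 S311
G1 X275.8103 Y36.4942 F2132
G1 X38.5465 Y74.3433 F2132
G1 X117.9179 Y65.6829 F2132
G1 X88.9787 Y120.3792 F2132
M5

1 u = 1 mm; y_m = 139.1786 − y.

[1] `<path>` open polyline, #008000→engrave S311 F2132: (225.5586,39.6522) → (223.8696,69.8863) → (31.1992,7.1912) → (197.1805,42.8550) → (56.8167,15.2439) → (181.1184,111.2210)

[2] `<polygon>` regular polygon, #0000ff→score S532 F1869: (205.3511,116.5285) → (199.1959,112.0174) → (191.8313,114.0171) → (188.8029,121.0218) → (192.3913,127.7569) → (199.8942,129.1506) → (205.6619,124.1535) → (205.3511,116.5285) (closed)

[3] `<path>` cubic bezier, #008000→engrave S311 F2132: (232.3285,123.2824) → (210.7891,98.0397) → (187.3189,68.1157) → (168.2050,46.7948) → (159.7346,47.3614)

[4] `<line>` line segment, #0000ff→score S532 F1869: (95.9896,14.8693) → (220.4279,37.6679)

[5] `<polyline>` open polyline, #008000→engrave S311 F2132: (21.0769,25.0127) → (275.8103,36.4942) → (38.5465,74.3433) → (117.9179,65.6829) → (88.9787,120.3792)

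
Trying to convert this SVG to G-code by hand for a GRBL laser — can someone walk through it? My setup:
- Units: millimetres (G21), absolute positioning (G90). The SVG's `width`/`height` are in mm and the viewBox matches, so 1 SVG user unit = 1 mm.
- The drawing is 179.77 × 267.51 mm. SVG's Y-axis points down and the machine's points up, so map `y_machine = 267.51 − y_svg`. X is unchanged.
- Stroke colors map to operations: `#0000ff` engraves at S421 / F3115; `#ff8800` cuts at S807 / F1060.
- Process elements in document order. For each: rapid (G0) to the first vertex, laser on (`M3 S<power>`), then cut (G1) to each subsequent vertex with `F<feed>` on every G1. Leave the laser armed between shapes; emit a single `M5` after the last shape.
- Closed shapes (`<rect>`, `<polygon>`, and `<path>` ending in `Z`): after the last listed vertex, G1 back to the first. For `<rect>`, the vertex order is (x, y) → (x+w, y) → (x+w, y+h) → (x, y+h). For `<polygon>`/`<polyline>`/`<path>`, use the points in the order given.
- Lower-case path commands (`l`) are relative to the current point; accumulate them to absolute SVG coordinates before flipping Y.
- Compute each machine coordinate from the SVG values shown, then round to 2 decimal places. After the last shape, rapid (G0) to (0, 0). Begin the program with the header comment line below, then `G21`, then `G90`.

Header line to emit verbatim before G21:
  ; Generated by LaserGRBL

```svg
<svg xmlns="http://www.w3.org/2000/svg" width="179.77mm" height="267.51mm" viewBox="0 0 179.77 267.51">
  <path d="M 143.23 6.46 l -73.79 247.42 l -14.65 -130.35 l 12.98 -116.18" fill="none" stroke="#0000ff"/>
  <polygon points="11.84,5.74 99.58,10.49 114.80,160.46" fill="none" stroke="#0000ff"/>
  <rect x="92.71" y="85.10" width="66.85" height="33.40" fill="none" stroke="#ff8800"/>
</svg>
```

Since the viewBox matches the mm dimensions, user units are millimetres directly. The only transform is the Y-flip y_m = 267.51 − y_svg.

Shape 1 is a open polyline drawn with `<path>`. Its stroke #0000ff means engrave at S421, F3115. After flipping Y the toolpath is (143.23,261.05) → (69.44,13.63) → (54.79,143.98) → (67.77,260.16).

Shape 2 is a closed polygon drawn with `<polygon>`. Its stroke #0000ff means engrave at S421, F3115. After flipping Y the toolpath is (11.84,261.77) → (99.58,257.02) → (114.80,107.05) → (11.84,261.77), returning to the start.

Shape 3 is a rectangle drawn with `<rect>`. Its stroke #ff8800 means cut at S807, F1060. After flipping Y the toolpath is (92.71,182.41) → (159.56,182.41) → (159.56,149.01) → (92.71,149.01) → (92.71,182.41), returning to the start.

; Generated by LaserGRBL
G21
G90
G0 X143.23 Y261.05
M3 S421
G1 X69.44 Y13.63 F3115
G1 X54.79 Y143.98 F3115
G1 X67.77 Y260.16 F3115
G0 X11.84 Y261.77
M3 S421
G1 X99.58 Y257.02 F3115
G1 X114.80 Y107.05 F3115
G1 X11.84 Y261.77 F3115
G0 X92.71 Y182.41
M3 S807
G1 X159.56 Y182.41 F1060
G1 X159.56 Y149.01 F1060
G1 X92.71 Y149.01 F1060
G1 X92.71 Y182.41 F1060
M5
G0 X0.00 Y0.00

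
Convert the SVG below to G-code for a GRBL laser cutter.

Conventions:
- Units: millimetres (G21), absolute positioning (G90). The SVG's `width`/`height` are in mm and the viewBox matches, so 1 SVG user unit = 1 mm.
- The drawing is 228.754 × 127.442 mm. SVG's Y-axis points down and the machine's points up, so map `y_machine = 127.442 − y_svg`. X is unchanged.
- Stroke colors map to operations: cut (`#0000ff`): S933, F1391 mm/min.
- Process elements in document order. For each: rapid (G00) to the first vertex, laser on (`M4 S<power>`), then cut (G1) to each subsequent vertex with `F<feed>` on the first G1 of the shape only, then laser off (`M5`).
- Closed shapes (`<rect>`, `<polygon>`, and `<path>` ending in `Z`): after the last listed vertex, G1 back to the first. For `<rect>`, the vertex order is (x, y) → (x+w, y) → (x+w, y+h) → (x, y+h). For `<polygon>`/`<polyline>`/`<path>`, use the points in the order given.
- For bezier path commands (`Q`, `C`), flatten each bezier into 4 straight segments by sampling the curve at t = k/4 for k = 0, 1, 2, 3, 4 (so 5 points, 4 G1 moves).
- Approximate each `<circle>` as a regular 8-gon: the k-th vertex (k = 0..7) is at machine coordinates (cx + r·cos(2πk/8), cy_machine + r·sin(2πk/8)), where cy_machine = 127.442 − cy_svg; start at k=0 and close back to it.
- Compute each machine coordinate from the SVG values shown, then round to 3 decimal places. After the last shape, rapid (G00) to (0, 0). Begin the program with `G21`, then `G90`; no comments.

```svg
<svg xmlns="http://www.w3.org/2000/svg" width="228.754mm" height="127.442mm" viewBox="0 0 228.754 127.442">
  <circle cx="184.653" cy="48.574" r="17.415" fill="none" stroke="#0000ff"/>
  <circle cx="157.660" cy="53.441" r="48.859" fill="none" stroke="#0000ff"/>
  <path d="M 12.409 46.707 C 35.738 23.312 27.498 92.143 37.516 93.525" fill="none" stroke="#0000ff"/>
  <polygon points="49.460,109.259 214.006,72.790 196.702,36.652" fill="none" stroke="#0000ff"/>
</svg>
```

Since the viewBox matches the mm dimensions, user units are millimetres directly. The only transform is the Y-flip y_m = 127.442 − y_svg.

Shape 1 is a circle drawn with `<circle>`. Its stroke #0000ff means cut at S933, F1391. After flipping Y the toolpath is (202.068,78.868) → (196.967,91.182) → (184.653,96.283) → (172.339,91.182) → (167.238,78.868) → (172.339,66.554) → (184.653,61.453) → (196.967,66.554) → (202.068,78.868), returning to the start.

Shape 2 is a circle drawn with `<circle>`. Its stroke #0000ff means cut at S933, F1391. After flipping Y the toolpath is (206.519,74.001) → (192.209,108.550) → (157.660,122.860) → (123.111,108.550) → (108.801,74.001) → (123.111,39.452) → (157.660,25.142) → (192.209,39.452) → (206.519,74.001), returning to the start.

Shape 3 is a cubic bezier drawn with `<path>`. Its stroke #0000ff means cut at S933, F1391. After flipping Y the toolpath is (12.409,80.735) → (24.765,83.484) → (29.954,66.617) → (32.647,45.105) → (37.516,33.917).

Shape 4 is a closed polygon drawn with `<polygon>`. Its stroke #0000ff means cut at S933, F1391. After flipping Y the toolpath is (49.460,18.183) → (214.006,54.652) → (196.702,90.790) → (49.460,18.183), returning to the start.

G21
G90
G00 X202.068 Y78.868
M4 S933
G1 X196.967 Y91.182 F1391
G1 X184.653 Y96.283
G1 X172.339 Y91.182
G1 X167.238 Y78.868
G1 X172.339 Y66.554
G1 X184.653 Y61.453
G1 X196.967 Y66.554
G1 X202.068 Y78.868
M5
G00 X206.519 Y74.001
M4 S933
G1 X192.209 Y108.550 F1391
G1 X157.660 Y122.860
G1 X123.111 Y108.550
G1 X108.801 Y74.001
G1 X123.111 Y39.452
G1 X157.660 Y25.142
G1 X192.209 Y39.452
G1 X206.519 Y74.001
M5
G00 X12.409 Y80.735
M4 S933
G1 X24.765 Y83.484 F1391
G1 X29.954 Y66.617
G1 X32.647 Y45.105
G1 X37.516 Y33.917
M5
G00 X49.460 Y18.183
M4 S933
G1 X214.006 Y54.652 F1391
G1 X196.702 Y90.790
G1 X49.460 Y18.183
M5
G00 X0.000 Y0.000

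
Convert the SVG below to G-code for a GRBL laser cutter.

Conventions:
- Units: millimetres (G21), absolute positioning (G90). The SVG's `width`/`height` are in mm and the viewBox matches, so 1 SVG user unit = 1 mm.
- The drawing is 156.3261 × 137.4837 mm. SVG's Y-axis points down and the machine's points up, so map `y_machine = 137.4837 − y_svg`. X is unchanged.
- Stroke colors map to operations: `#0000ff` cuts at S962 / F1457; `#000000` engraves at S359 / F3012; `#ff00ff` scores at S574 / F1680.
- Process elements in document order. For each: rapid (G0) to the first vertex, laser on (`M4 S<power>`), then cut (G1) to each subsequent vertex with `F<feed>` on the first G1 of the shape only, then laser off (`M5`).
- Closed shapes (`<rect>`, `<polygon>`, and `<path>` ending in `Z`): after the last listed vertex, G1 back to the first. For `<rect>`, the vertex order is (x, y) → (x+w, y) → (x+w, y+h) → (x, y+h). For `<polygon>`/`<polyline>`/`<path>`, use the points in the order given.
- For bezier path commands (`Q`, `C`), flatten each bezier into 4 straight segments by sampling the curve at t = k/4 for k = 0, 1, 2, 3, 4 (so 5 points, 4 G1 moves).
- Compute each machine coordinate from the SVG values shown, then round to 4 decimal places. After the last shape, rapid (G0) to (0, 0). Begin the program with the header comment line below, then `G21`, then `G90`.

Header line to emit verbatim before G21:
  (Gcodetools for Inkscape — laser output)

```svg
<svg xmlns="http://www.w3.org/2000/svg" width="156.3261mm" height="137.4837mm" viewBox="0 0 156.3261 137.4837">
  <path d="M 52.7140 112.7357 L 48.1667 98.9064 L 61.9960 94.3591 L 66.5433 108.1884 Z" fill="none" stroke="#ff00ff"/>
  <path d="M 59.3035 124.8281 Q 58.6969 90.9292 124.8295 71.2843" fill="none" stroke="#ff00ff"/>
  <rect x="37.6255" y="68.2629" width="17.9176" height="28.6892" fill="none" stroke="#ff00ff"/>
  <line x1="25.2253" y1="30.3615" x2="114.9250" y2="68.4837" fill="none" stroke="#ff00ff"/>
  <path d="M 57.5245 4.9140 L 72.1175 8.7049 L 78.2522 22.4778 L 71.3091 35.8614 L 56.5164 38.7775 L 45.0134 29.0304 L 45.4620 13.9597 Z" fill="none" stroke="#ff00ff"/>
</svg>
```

(Gcodetools for Inkscape — laser output)
G21
G90
G0 X52.7140 Y24.7480
M4 S574
G1 X48.1667 Y38.5773 F1680
G1 X61.9960 Y43.1246
G1 X66.5433 Y29.2953
G1 X52.7140 Y24.7480
M5
G0 X59.3035 Y12.6556
M4 S574
G1 X63.1714 Y28.7142 F1680
G1 X75.3817 Y42.9910
G1 X95.9344 Y55.4861
G1 X124.8295 Y66.1994
M5
G0 X37.6255 Y69.2208
M4 S574
G1 X55.5431 Y69.2208 F1680
G1 X55.5431 Y40.5316
G1 X37.6255 Y40.5316
G1 X37.6255 Y69.2208
M5
G0 X25.2253 Y107.1222
M4 S574
G1 X114.9250 Y69.0000 F1680
M5
G0 X57.5245 Y132.5697
M4 S574
G1 X72.1175 Y128.7788 F1680
G1 X78.2522 Y115.0059
G1 X71.3091 Y101.6223
G1 X56.5164 Y98.7062
G1 X45.0134 Y108.4533
G1 X45.4620 Y123.5240
G1 X57.5245 Y132.5697
M5
G0 X0.0000 Y0.0000

viewBox `0 0 156.3261 137.4837` with mm width/height → 1 unit = 1 mm. Flip: y_m = 137.4837 − y_svg.

**Shape 1** — `<path>` regular polygon, stroke `#ff00ff` → score (S574, F1680). Machine vertices: (52.7140,24.7480) → (48.1667,38.5773) → (61.9960,43.1246) → (66.5433,29.2953) → (52.7140,24.7480). Closed: final G1 returns to the first vertex.

**Shape 2** — `<path>` quadratic bezier, stroke `#ff00ff` → score (S574, F1680). Control points (SVG): P0=(59.3035,124.8281), P1=(58.6969,90.9292), P2=(124.8295,71.2843); sampled at t=k/4. Machine vertices: (59.3035,12.6556) → (63.1714,28.7142) → (75.3817,42.9910) → (95.9344,55.4861) → (124.8295,66.1994). Open path.

**Shape 3** — `<rect>` rectangle, stroke `#ff00ff` → score (S574, F1680). Machine vertices: (37.6255,69.2208) → (55.5431,69.2208) → (55.5431,40.5316) → (37.6255,40.5316) → (37.6255,69.2208). Closed: final G1 returns to the first vertex.

**Shape 4** — `<line>` line segment, stroke `#ff00ff` → score (S574, F1680). Machine vertices: (25.2253,107.1222) → (114.9250,69.0000). Open path.

**Shape 5** — `<path>` regular polygon, stroke `#ff00ff` → score (S574, F1680). Machine vertices: (57.5245,132.5697) → (72.1175,128.7788) → (78.2522,115.0059) → (71.3091,101.6223) → (56.5164,98.7062) → (45.0134,108.4533) → (45.4620,123.5240) → (57.5245,132.5697). Closed: final G1 returns to the first vertex.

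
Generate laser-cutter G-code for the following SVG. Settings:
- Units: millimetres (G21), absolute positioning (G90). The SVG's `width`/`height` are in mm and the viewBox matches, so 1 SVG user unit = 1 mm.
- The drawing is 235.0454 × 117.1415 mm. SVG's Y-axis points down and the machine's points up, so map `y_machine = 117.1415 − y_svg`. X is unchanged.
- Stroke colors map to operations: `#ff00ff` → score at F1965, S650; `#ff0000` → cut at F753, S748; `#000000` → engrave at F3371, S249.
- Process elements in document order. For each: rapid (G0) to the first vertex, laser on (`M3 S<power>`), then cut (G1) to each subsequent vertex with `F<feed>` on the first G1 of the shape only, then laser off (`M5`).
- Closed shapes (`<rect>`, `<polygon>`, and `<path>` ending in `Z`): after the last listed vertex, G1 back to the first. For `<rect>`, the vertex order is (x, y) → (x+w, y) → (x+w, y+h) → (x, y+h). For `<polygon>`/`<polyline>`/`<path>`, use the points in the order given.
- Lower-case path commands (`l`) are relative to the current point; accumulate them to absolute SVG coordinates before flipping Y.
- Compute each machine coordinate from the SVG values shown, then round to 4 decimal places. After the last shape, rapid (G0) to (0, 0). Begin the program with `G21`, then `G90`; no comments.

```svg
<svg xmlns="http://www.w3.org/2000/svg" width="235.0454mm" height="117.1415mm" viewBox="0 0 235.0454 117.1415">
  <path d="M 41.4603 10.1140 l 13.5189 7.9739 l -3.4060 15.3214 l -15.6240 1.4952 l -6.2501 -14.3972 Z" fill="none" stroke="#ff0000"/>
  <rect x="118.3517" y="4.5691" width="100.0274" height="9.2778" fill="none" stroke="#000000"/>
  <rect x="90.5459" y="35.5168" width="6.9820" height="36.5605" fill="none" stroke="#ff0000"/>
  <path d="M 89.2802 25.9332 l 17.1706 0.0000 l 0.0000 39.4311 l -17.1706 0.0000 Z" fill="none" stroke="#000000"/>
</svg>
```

1 u = 1 mm; y_m = 117.1415 − y.

[1] `<path>` regular polygon, #ff0000→cut S748 F753: (41.4603,107.0275) → (54.9792,99.0536) → (51.5732,83.7322) → (35.9492,82.2370) → (29.6991,96.6342) → (41.4603,107.0275) (closed)

[2] `<rect>` rectangle, #000000→engrave S249 F3371: (118.3517,112.5724) → (218.3791,112.5724) → (218.3791,103.2946) → (118.3517,103.2946) → (118.3517,112.5724) (closed)

[3] `<rect>` rectangle, #ff0000→cut S748 F753: (90.5459,81.6247) → (97.5279,81.6247) → (97.5279,45.0642) → (90.5459,45.0642) → (90.5459,81.6247) (closed)

[4] `<path>` rectangle, #000000→engrave S249 F3371: (89.2802,91.2083) → (106.4508,91.2083) → (106.4508,51.7772) → (89.2802,51.7772) → (89.2802,91.2083) (closed)

G21
G90
G0 X41.4603 Y107.0275
M3 S748
G1 X54.9792 Y99.0536 F753
G1 X51.5732 Y83.7322
G1 X35.9492 Y82.2370
G1 X29.6991 Y96.6342
G1 X41.4603 Y107.0275
M5
G0 X118.3517 Y112.5724
M3 S249
G1 X218.3791 Y112.5724 F3371
G1 X218.3791 Y103.2946
G1 X118.3517 Y103.2946
G1 X118.3517 Y112.5724
M5
G0 X90.5459 Y81.6247
M3 S748
G1 X97.5279 Y81.6247 F753
G1 X97.5279 Y45.0642
G1 X90.5459 Y45.0642
G1 X90.5459 Y81.6247
M5
G0 X89.2802 Y91.2083
M3 S249
G1 X106.4508 Y91.2083 F3371
G1 X106.4508 Y51.7772
G1 X89.2802 Y51.7772
G1 X89.2802 Y91.2083
M5
G0 X0.0000 Y0.0000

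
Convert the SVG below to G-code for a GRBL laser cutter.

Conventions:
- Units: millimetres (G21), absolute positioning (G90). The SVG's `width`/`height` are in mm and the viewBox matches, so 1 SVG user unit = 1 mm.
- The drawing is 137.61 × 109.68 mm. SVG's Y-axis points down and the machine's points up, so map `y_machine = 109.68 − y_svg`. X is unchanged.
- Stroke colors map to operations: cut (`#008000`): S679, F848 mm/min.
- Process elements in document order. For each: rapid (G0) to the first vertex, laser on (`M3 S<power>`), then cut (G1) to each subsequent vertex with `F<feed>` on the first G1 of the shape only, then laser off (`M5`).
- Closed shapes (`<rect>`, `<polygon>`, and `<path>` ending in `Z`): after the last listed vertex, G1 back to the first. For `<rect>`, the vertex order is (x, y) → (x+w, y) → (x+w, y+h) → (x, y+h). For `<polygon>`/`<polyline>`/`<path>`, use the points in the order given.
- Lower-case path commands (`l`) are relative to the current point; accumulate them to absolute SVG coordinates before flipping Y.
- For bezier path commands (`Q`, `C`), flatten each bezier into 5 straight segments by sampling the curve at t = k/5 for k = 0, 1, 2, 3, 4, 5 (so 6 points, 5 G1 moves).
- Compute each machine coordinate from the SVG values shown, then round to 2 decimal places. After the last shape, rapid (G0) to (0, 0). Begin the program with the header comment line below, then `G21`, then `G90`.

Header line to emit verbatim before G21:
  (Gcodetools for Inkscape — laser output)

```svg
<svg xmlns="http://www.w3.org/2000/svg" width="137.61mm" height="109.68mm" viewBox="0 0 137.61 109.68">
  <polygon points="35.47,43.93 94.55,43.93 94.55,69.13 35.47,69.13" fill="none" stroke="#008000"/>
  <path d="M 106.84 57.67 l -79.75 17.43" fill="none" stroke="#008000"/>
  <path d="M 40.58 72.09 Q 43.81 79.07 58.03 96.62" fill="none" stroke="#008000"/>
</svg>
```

(Gcodetools for Inkscape — laser output)
G21
G90
G0 X35.47 Y65.75
M3 S679
G1 X94.55 Y65.75 F848
G1 X94.55 Y40.55
G1 X35.47 Y40.55
G1 X35.47 Y65.75
M5
G0 X106.84 Y52.01
M3 S679
G1 X27.09 Y34.58 F848
M5
G0 X40.58 Y37.59
M3 S679
G1 X42.31 Y34.38 F848
G1 X44.92 Y30.31
G1 X48.41 Y25.41
G1 X52.78 Y19.66
G1 X58.03 Y13.06
M5
G0 X0.00 Y0.00

Since the viewBox matches the mm dimensions, user units are millimetres directly. The only transform is the Y-flip y_m = 109.68 − y_svg.

Shape 1 is a rectangle drawn with `<polygon>`. Its stroke #008000 means cut at S679, F848. After flipping Y the toolpath is (35.47,65.75) → (94.55,65.75) → (94.55,40.55) → (35.47,40.55) → (35.47,65.75), returning to the start.

Shape 2 is a line segment drawn with `<path>`. Its stroke #008000 means cut at S679, F848. After flipping Y the toolpath is (106.84,52.01) → (27.09,34.58).

Shape 3 is a quadratic bezier drawn with `<path>`. Its stroke #008000 means cut at S679, F848. After flipping Y the toolpath is (40.58,37.59) → (42.31,34.38) → (44.92,30.31) → (48.41,25.41) → (52.78,19.66) → (58.03,13.06).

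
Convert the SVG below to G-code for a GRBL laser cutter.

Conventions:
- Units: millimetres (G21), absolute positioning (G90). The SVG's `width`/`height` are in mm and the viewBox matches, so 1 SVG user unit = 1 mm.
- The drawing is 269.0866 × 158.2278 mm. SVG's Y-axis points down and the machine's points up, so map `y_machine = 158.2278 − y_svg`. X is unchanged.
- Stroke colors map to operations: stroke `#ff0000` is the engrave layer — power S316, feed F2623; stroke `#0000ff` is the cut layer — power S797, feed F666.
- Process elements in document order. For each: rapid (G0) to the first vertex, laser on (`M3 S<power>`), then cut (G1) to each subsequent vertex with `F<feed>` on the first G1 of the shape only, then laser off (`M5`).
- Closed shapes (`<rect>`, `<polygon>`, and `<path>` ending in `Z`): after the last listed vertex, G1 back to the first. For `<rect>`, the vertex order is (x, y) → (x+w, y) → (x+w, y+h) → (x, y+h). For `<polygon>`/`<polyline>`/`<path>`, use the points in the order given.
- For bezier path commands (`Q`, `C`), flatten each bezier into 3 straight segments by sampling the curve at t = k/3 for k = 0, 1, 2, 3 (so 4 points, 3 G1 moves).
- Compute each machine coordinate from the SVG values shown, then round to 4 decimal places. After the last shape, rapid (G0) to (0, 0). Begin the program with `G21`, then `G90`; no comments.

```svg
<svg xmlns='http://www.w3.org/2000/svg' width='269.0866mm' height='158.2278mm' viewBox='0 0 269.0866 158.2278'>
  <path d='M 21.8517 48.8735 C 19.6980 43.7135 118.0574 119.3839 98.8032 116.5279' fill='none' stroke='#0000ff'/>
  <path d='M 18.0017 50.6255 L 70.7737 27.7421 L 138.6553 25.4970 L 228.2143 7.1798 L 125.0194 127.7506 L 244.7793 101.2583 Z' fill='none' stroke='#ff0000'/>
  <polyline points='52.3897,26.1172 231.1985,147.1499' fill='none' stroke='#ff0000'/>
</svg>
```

G21
G90
G0 X21.8517 Y109.3543
M3 S797
G1 X45.1236 Y93.4729 F666
G1 X86.9316 Y59.1173
G1 X98.8032 Y41.6999
M5
G0 X18.0017 Y107.6023
M3 S316
G1 X70.7737 Y130.4857 F2623
G1 X138.6553 Y132.7308
G1 X228.2143 Y151.0480
G1 X125.0194 Y30.4772
G1 X244.7793 Y56.9695
G1 X18.0017 Y107.6023
M5
G0 X52.3897 Y132.1106
M3 S316
G1 X231.1985 Y11.0779 F2623
M5
G0 X0.0000 Y0.0000

viewBox `0 0 269.0866 158.2278` with mm width/height → 1 unit = 1 mm. Flip: y_m = 158.2278 − y_svg.

**Shape 1** — `<path>` cubic bezier, stroke `#0000ff` → cut (S797, F666). Control points (SVG): P0=(21.8517,48.8735), P1=(19.6980,43.7135), P2=(118.0574,119.3839), P3=(98.8032,116.5279); sampled at t=k/3. Machine vertices: (21.8517,109.3543) → (45.1236,93.4729) → (86.9316,59.1173) → (98.8032,41.6999). Open path.

**Shape 2** — `<path>` closed polygon, stroke `#ff0000` → engrave (S316, F2623). Machine vertices: (18.0017,107.6023) → (70.7737,130.4857) → (138.6553,132.7308) → (228.2143,151.0480) → (125.0194,30.4772) → (244.7793,56.9695) → (18.0017,107.6023). Closed: final G1 returns to the first vertex.

**Shape 3** — `<polyline>` line segment, stroke `#ff0000` → engrave (S316, F2623). Machine vertices: (52.3897,132.1106) → (231.1985,11.0779). Open path.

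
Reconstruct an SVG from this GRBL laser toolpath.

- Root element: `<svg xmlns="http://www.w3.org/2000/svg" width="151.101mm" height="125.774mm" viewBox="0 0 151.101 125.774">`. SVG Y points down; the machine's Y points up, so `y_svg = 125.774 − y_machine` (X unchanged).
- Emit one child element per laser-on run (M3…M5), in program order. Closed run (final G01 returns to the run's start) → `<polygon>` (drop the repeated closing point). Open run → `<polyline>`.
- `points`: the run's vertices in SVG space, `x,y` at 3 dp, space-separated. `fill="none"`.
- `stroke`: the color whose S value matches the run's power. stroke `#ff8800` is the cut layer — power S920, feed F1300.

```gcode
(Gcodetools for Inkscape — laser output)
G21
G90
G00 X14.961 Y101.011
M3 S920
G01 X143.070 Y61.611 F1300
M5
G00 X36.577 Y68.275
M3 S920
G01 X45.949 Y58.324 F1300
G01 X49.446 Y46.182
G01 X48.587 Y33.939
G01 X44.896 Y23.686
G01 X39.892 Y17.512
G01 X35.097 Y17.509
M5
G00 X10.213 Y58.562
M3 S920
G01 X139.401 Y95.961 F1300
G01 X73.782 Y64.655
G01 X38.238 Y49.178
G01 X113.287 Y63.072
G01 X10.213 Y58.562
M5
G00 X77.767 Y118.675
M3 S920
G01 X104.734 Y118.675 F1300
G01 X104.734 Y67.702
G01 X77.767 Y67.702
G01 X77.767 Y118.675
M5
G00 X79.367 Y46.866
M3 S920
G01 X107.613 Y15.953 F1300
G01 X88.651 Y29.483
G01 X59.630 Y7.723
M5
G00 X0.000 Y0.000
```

<svg xmlns="http://www.w3.org/2000/svg" width="151.101mm" height="125.774mm" viewBox="0 0 151.101 125.774">
  <polyline points="14.961,24.763 143.070,64.163" fill="none" stroke="#ff8800"/>
  <polyline points="36.577,57.499 45.949,67.450 49.446,79.592 48.587,91.835 44.896,102.088 39.892,108.262 35.097,108.265" fill="none" stroke="#ff8800"/>
  <polygon points="10.213,67.212 139.401,29.813 73.782,61.119 38.238,76.596 113.287,62.702" fill="none" stroke="#ff8800"/>
  <polygon points="77.767,7.099 104.734,7.099 104.734,58.072 77.767,58.072" fill="none" stroke="#ff8800"/>
  <polyline points="79.367,78.908 107.613,109.821 88.651,96.291 59.630,118.051" fill="none" stroke="#ff8800"/>
</svg>

Machine Y-up, SVG Y-down with viewBox height 125.774, so y_svg = 125.774 − y_machine; X carries over. Every run uses S920, so all elements get stroke `#ff8800` (cut).

Run 1: The run is open, so emit a `<polyline>` with points (Y-flipped): 14.961,24.763 143.070,64.163.

Run 2: The run is open, so emit a `<polyline>` with points (Y-flipped): 36.577,57.499 45.949,67.450 49.446,79.592 48.587,91.835 44.896,102.088 39.892,108.262 35.097,108.265.

Run 3: The run returns to its start, so emit a `<polygon>` with points (Y-flipped): 10.213,67.212 139.401,29.813 73.782,61.119 38.238,76.596 113.287,62.702.

Run 4: The run returns to its start, so emit a `<polygon>` with points (Y-flipped): 77.767,7.099 104.734,7.099 104.734,58.072 77.767,58.072.

Run 5: The run is open, so emit a `<polyline>` with points (Y-flipped): 79.367,78.908 107.613,109.821 88.651,96.291 59.630,118.051.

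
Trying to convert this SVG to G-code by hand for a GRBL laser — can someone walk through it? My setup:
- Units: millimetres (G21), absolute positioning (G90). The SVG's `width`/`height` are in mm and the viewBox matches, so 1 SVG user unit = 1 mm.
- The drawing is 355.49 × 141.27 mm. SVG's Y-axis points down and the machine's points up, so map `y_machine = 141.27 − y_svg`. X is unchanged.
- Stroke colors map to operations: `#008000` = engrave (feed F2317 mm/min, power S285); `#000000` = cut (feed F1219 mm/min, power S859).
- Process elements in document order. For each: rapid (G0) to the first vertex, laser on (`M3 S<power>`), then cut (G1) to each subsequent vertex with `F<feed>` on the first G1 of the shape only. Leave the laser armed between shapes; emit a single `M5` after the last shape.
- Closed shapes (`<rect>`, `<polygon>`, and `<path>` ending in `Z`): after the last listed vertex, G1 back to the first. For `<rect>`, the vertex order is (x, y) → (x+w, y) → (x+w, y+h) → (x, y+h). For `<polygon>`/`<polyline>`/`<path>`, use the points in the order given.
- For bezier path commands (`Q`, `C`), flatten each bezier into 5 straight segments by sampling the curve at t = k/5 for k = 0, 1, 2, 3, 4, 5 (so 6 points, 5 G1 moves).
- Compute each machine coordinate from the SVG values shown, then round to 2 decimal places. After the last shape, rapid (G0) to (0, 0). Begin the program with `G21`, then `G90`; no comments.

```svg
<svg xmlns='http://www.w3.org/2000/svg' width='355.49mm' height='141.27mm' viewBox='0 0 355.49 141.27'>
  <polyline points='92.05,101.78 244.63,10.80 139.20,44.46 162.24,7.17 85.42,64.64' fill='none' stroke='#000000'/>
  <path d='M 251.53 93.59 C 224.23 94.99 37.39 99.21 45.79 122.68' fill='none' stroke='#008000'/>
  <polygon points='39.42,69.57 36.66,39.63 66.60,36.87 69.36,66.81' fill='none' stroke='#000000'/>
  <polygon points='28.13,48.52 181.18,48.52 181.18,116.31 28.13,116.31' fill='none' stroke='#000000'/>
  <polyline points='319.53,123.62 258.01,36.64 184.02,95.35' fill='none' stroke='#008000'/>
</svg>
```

G21
G90
G0 X92.05 Y39.49
M3 S859
G1 X244.63 Y130.47 F1219
G1 X139.20 Y96.81
G1 X162.24 Y134.10
G1 X85.42 Y76.63
G0 X251.53 Y47.68
M3 S285
G1 X218.84 Y46.37 F2317
G1 X164.90 Y43.59
G1 X106.72 Y38.57
G1 X61.34 Y30.49
G1 X45.79 Y18.59
G0 X39.42 Y71.70
M3 S859
G1 X36.66 Y101.64 F1219
G1 X66.60 Y104.40
G1 X69.36 Y74.46
G1 X39.42 Y71.70
G0 X28.13 Y92.75
M3 S859
G1 X181.18 Y92.75 F1219
G1 X181.18 Y24.96
G1 X28.13 Y24.96
G1 X28.13 Y92.75
G0 X319.53 Y17.65
M3 S285
G1 X258.01 Y104.63 F2317
G1 X184.02 Y45.92
M5
G0 X0.00 Y0.00

Since the viewBox matches the mm dimensions, user units are millimetres directly. The only transform is the Y-flip y_m = 141.27 − y_svg.

Shape 1 is a open polyline drawn with `<polyline>`. Its stroke #000000 means cut at S859, F1219. After flipping Y the toolpath is (92.05,39.49) → (244.63,130.47) → (139.20,96.81) → (162.24,134.10) → (85.42,76.63).

Shape 2 is a cubic bezier drawn with `<path>`. Its stroke #008000 means engrave at S285, F2317. After flipping Y the toolpath is (251.53,47.68) → (218.84,46.37) → (164.90,43.59) → (106.72,38.57) → (61.34,30.49) → (45.79,18.59).

Shape 3 is a regular polygon drawn with `<polygon>`. Its stroke #000000 means cut at S859, F1219. After flipping Y the toolpath is (39.42,71.70) → (36.66,101.64) → (66.60,104.40) → (69.36,74.46) → (39.42,71.70), returning to the start.

Shape 4 is a rectangle drawn with `<polygon>`. Its stroke #000000 means cut at S859, F1219. After flipping Y the toolpath is (28.13,92.75) → (181.18,92.75) → (181.18,24.96) → (28.13,24.96) → (28.13,92.75), returning to the start.

Shape 5 is a open polyline drawn with `<polyline>`. Its stroke #008000 means engrave at S285, F2317. After flipping Y the toolpath is (319.53,17.65) → (258.01,104.63) → (184.02,45.92).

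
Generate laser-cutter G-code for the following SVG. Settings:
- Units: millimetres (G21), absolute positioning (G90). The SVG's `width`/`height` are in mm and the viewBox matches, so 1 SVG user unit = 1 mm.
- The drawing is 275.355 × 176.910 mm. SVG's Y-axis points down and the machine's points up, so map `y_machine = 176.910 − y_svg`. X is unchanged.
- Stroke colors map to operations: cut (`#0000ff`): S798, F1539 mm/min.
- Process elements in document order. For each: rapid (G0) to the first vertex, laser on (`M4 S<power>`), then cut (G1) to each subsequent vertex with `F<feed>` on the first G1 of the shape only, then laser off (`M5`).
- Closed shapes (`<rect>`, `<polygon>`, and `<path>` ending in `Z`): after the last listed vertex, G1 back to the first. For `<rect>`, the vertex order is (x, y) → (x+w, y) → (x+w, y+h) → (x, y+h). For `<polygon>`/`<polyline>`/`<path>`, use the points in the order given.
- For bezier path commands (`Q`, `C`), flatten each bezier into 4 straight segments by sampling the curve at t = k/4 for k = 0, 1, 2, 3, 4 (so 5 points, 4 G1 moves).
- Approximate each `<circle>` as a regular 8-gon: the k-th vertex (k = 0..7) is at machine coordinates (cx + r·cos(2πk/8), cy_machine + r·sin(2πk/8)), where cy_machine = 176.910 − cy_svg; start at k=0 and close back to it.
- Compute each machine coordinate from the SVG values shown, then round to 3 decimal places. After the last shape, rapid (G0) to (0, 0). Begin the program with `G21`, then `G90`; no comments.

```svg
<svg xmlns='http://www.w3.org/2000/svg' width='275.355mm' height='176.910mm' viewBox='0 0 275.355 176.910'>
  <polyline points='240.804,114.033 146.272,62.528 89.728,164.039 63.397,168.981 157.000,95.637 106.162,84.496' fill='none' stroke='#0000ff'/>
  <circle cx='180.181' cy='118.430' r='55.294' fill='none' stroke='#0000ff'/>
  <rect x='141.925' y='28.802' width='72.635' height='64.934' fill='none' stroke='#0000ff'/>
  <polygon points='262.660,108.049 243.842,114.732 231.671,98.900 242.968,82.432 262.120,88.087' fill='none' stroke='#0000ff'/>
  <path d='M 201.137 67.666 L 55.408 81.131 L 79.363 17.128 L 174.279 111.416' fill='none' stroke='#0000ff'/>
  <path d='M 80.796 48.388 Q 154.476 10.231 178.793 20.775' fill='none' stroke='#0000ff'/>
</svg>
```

viewBox `0 0 275.355 176.910` with mm width/height → 1 unit = 1 mm. Flip: y_m = 176.910 − y_svg.

**Shape 1** — `<polyline>` open polyline, stroke `#0000ff` → cut (S798, F1539). Machine vertices: (240.804,62.877) → (146.272,114.382) → (89.728,12.871) → (63.397,7.929) → (157.000,81.273) → (106.162,92.414). Open path.

**Shape 2** — `<circle>` circle, stroke `#0000ff` → cut (S798, F1539). Machine vertices: (235.475,58.480) → (219.280,97.579) → (180.181,113.774) → (141.082,97.579) → (124.887,58.480) → (141.082,19.381) → (180.181,3.186) → (219.280,19.381) → (235.475,58.480). Closed: final G1 returns to the first vertex.

**Shape 3** — `<rect>` rectangle, stroke `#0000ff` → cut (S798, F1539). Machine vertices: (141.925,148.108) → (214.560,148.108) → (214.560,83.174) → (141.925,83.174) → (141.925,148.108). Closed: final G1 returns to the first vertex.

**Shape 4** — `<polygon>` regular polygon, stroke `#0000ff` → cut (S798, F1539). Machine vertices: (262.660,68.861) → (243.842,62.178) → (231.671,78.010) → (242.968,94.478) → (262.120,88.823) → (262.660,68.861). Closed: final G1 returns to the first vertex.

**Shape 5** — `<path>` open polyline, stroke `#0000ff` → cut (S798, F1539). Machine vertices: (201.137,109.244) → (55.408,95.779) → (79.363,159.782) → (174.279,65.494). Open path.

**Shape 6** — `<path>` quadratic bezier, stroke `#0000ff` → cut (S798, F1539). Control points (SVG): P0=(80.796,48.388), P1=(154.476,10.231), P2=(178.793,20.775); sampled at t=k/4. Machine vertices: (80.796,128.522) → (114.551,144.557) → (142.135,154.504) → (163.549,158.363) → (178.793,156.135). Open path.

G21
G90
G0 X240.804 Y62.877
M4 S798
G1 X146.272 Y114.382 F1539
G1 X89.728 Y12.871
G1 X63.397 Y7.929
G1 X157.000 Y81.273
G1 X106.162 Y92.414
M5
G0 X235.475 Y58.480
M4 S798
G1 X219.280 Y97.579 F1539
G1 X180.181 Y113.774
G1 X141.082 Y97.579
G1 X124.887 Y58.480
G1 X141.082 Y19.381
G1 X180.181 Y3.186
G1 X219.280 Y19.381
G1 X235.475 Y58.480
M5
G0 X141.925 Y148.108
M4 S798
G1 X214.560 Y148.108 F1539
G1 X214.560 Y83.174
G1 X141.925 Y83.174
G1 X141.925 Y148.108
M5
G0 X262.660 Y68.861
M4 S798
G1 X243.842 Y62.178 F1539
G1 X231.671 Y78.010
G1 X242.968 Y94.478
G1 X262.120 Y88.823
G1 X262.660 Y68.861
M5
G0 X201.137 Y109.244
M4 S798
G1 X55.408 Y95.779 F1539
G1 X79.363 Y159.782
G1 X174.279 Y65.494
M5
G0 X80.796 Y128.522
M4 S798
G1 X114.551 Y144.557 F1539
G1 X142.135 Y154.504
G1 X163.549 Y158.363
G1 X178.793 Y156.135
M5
G0 X0.000 Y0.000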